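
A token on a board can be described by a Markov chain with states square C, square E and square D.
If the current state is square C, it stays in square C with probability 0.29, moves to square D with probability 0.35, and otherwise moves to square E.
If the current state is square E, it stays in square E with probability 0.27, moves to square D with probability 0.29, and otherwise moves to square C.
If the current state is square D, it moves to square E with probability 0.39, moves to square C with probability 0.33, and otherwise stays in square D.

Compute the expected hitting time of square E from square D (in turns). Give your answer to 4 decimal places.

2.6283

Let t(s) be the expected number of turns to first reach square E from state s, with t(square E) = 0. Conditioning on the first turn:
t(square C) = 1 + 0.29·t(square C) + 0.35·t(square D)
t(square D) = 1 + 0.33·t(square C) + 0.28·t(square D)
Solving: t(square C) = 2.7041, t(square D) = 2.6283.
Expected turns from square D to square E: 2.6283.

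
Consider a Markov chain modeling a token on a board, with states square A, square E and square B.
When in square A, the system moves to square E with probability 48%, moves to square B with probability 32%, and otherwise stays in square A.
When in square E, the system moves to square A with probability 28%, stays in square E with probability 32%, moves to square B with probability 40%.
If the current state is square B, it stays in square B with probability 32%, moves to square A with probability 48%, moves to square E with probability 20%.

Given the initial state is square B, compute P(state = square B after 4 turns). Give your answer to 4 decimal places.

0.3463

Propagate the distribution vector 4 turns from square B.
After 0 turns: (0.0000, 0.0000, 1.0000)
After 1 turn: (0.4800, 0.2000, 0.3200)
After 2 turns: (0.3056, 0.3584, 0.3360)
After 3 turns: (0.3228, 0.3286, 0.3487)
After 4 turns: (0.3239, 0.3298, 0.3463)
P(in square B after 4 turns) = 0.3463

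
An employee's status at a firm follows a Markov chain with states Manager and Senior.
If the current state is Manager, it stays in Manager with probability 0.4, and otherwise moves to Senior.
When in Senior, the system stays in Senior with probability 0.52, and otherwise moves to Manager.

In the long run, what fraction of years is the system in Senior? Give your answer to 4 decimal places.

0.5556

Let the stationary distribution be π with π = πP and π_1 + π_2 = 1.
π_1 = 0.4·π_1 + 0.48·π_2
Solving with the normalization constraint gives π = (0.4444, 0.5556).
So the stationary probability of Senior is 0.5556.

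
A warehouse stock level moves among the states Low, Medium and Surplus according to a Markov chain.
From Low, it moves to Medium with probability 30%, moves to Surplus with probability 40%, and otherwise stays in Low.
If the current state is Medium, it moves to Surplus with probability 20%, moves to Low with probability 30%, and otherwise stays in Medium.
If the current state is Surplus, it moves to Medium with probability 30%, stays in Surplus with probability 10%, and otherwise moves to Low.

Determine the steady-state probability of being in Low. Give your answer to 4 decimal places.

0.3750

Let the stationary distribution be π with π = πP and π_1 + π_2 + π_3 = 1.
π_1 = 0.3·π_1 + 0.3·π_2 + 0.6·π_3
π_2 = 0.3·π_1 + 0.5·π_2 + 0.3·π_3
Solving with the normalization constraint gives π = (0.3750, 0.3750, 0.2500).
So the stationary probability of Low is 0.3750.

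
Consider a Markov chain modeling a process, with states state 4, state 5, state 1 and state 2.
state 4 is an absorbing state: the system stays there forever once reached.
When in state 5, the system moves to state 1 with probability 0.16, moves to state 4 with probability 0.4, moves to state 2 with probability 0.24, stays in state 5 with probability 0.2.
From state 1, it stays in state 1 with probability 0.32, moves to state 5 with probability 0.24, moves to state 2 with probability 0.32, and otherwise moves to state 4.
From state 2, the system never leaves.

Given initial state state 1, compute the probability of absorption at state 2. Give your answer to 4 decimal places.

0.6203

Let h(s) be the probability of absorption at state 2 starting from transient state s. Then h(state 2) = 1 and h(state 4) = 0. By first-step analysis:
h(state 5) = 0.4·0 + 0.2·h(state 5) + 0.16·h(state 1) + 0.24·1
h(state 1) = 0.12·0 + 0.24·h(state 5) + 0.32·h(state 1) + 0.32·1
Solving: h(state 5) = 0.4241, h(state 1) = 0.6203.
Starting from state 1, the probability is 0.6203.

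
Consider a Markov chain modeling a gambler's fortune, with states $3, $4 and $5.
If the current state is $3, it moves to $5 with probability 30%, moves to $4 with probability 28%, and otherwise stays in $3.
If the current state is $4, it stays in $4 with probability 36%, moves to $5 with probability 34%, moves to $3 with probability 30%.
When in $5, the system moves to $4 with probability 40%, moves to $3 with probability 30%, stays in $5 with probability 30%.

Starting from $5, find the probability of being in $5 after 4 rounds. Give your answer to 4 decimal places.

Propagate the distribution vector 4 rounds from $5.
After 0 rounds: (0.0000, 0.0000, 1.0000)
After 1 round: (0.3000, 0.4000, 0.3000)
After 2 rounds: (0.3360, 0.3480, 0.3160)
After 3 rounds: (0.3403, 0.3458, 0.3139)
After 4 rounds: (0.3408, 0.3453, 0.3138)
P(in $5 after 4 rounds) = 0.3138

0.3138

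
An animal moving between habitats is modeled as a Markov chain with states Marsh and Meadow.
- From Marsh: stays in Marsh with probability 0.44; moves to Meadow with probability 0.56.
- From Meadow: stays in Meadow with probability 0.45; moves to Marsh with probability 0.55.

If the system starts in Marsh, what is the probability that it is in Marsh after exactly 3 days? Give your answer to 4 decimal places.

0.4948

Propagate the distribution vector 3 days from Marsh.
After 0 days: (1.0000, 0.0000)
After 1 day: (0.4400, 0.5600)
After 2 days: (0.5016, 0.4984)
After 3 days: (0.4948, 0.5052)
P(in Marsh after 3 days) = 0.4948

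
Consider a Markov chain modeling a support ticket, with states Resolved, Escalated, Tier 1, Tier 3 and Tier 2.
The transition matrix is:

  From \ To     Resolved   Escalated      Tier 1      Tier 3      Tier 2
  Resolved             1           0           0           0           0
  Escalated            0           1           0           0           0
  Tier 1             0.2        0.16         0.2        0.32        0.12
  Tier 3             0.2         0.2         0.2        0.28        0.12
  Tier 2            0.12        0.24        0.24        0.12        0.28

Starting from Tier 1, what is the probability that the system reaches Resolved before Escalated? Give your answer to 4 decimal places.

Let h(s) be the probability of absorption at Resolved starting from transient state s. Then h(Resolved) = 1 and h(Escalated) = 0. By first-step analysis:
h(Tier 1) = 0.2·1 + 0.16·0 + 0.2·h(Tier 1) + 0.32·h(Tier 3) + 0.12·h(Tier 2)
h(Tier 3) = 0.2·1 + 0.2·0 + 0.2·h(Tier 1) + 0.28·h(Tier 3) + 0.12·h(Tier 2)
h(Tier 2) = 0.12·1 + 0.24·0 + 0.24·h(Tier 1) + 0.12·h(Tier 3) + 0.28·h(Tier 2)
Solving: h(Tier 1) = 0.5080, h(Tier 3) = 0.4885, h(Tier 2) = 0.4174.
Starting from Tier 1, the probability is 0.5080.

0.5080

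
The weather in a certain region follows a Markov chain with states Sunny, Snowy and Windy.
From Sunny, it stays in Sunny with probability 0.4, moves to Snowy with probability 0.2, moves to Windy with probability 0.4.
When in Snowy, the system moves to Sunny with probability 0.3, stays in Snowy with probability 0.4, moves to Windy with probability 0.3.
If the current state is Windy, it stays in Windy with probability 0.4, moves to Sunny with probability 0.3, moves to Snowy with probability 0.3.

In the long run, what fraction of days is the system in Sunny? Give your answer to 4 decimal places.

0.3333

Let the stationary distribution be π with π = πP and π_1 + π_2 + π_3 = 1.
π_1 = 0.4·π_1 + 0.3·π_2 + 0.3·π_3
π_2 = 0.2·π_1 + 0.4·π_2 + 0.3·π_3
Solving with the normalization constraint gives π = (0.3333, 0.2963, 0.3704).
So the stationary probability of Sunny is 0.3333.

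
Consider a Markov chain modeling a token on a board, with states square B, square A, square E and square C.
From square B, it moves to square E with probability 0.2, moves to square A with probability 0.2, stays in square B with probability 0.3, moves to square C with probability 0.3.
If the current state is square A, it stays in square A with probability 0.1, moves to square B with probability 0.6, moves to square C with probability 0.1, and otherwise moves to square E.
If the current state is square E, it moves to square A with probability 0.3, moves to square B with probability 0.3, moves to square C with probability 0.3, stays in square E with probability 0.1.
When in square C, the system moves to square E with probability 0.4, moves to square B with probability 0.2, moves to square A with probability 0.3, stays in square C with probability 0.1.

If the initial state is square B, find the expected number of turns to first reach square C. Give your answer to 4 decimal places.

3.8413

Let t(s) be the expected number of turns to first reach square C from state s, with t(square C) = 0. Conditioning on the first turn:
t(square B) = 1 + 0.3·t(square B) + 0.2·t(square A) + 0.2·t(square E)
t(square A) = 1 + 0.6·t(square B) + 0.1·t(square A) + 0.2·t(square E)
t(square E) = 1 + 0.3·t(square B) + 0.3·t(square A) + 0.1·t(square E)
Solving: t(square B) = 3.8413, t(square A) = 4.5397, t(square E) = 3.9048.
Expected turns from square B to square C: 3.8413.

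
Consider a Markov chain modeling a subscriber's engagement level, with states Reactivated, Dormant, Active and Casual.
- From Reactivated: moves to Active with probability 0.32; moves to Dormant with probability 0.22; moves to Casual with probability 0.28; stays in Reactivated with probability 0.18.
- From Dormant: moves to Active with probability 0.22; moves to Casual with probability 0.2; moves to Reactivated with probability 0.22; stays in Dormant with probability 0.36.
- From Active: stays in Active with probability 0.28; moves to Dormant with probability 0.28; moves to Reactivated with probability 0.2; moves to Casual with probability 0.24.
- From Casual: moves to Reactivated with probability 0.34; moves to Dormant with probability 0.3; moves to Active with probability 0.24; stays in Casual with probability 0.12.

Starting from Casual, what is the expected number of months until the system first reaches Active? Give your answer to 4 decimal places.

Let t(s) be the expected number of months to first reach Active from state s, with t(Active) = 0. Conditioning on the first month:
t(Reactivated) = 1 + 0.18·t(Reactivated) + 0.22·t(Dormant) + 0.28·t(Casual)
t(Dormant) = 1 + 0.22·t(Reactivated) + 0.36·t(Dormant) + 0.2·t(Casual)
t(Casual) = 1 + 0.34·t(Reactivated) + 0.3·t(Dormant) + 0.12·t(Casual)
Solving: t(Reactivated) = 3.6421, t(Dormant) = 4.0397, t(Casual) = 3.9207.
Expected months from Casual to Active: 3.9207.

3.9207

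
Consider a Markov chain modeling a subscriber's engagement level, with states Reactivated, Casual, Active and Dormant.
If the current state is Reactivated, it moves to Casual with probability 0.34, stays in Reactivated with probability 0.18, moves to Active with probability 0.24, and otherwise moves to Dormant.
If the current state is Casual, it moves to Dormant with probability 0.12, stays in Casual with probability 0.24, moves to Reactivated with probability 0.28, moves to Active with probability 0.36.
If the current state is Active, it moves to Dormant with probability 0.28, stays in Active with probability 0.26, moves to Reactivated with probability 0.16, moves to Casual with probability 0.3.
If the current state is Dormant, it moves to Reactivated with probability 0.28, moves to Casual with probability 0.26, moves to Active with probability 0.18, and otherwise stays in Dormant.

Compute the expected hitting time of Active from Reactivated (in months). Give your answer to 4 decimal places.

Let t(s) be the expected number of months to first reach Active from state s, with t(Active) = 0. Conditioning on the first month:
t(Reactivated) = 1 + 0.18·t(Reactivated) + 0.34·t(Casual) + 0.24·t(Dormant)
t(Casual) = 1 + 0.28·t(Reactivated) + 0.24·t(Casual) + 0.12·t(Dormant)
t(Dormant) = 1 + 0.28·t(Reactivated) + 0.26·t(Casual) + 0.28·t(Dormant)
Solving: t(Reactivated) = 3.8105, t(Casual) = 3.3648, t(Dormant) = 4.0858.
Expected months from Reactivated to Active: 3.8105.

3.8105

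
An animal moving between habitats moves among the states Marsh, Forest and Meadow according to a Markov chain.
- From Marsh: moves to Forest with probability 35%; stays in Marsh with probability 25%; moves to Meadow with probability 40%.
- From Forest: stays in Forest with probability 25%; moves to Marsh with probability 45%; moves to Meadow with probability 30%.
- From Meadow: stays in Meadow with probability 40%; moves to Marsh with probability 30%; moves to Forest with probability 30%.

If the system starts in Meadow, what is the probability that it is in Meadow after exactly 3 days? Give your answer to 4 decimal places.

Propagate the distribution vector 3 days from Meadow.
After 0 days: (0.0000, 0.0000, 1.0000)
After 1 day: (0.3000, 0.3000, 0.4000)
After 2 days: (0.3300, 0.3000, 0.3700)
After 3 days: (0.3285, 0.3015, 0.3700)
P(in Meadow after 3 days) = 0.3700

0.3700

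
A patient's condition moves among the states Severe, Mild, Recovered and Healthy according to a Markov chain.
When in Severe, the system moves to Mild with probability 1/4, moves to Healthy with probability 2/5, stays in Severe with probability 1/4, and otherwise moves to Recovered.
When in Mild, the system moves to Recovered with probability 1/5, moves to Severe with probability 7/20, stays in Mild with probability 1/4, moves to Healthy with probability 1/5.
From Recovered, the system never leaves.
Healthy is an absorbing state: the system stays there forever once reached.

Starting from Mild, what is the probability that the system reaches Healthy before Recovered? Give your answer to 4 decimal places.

0.6105

Let h(s) be the probability of absorption at Healthy starting from transient state s. Then h(Healthy) = 1 and h(Recovered) = 0. By first-step analysis:
h(Severe) = 0.25·h(Severe) + 0.25·h(Mild) + 0.1·0 + 0.4·1
h(Mild) = 0.35·h(Severe) + 0.25·h(Mild) + 0.2·0 + 0.2·1
Solving: h(Severe) = 0.7368, h(Mild) = 0.6105.
Starting from Mild, the probability is 0.6105.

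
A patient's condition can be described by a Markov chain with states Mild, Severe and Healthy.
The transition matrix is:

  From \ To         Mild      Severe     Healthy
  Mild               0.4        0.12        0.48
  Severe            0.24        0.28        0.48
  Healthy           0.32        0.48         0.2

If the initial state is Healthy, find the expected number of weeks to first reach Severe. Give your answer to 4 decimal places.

Let t(s) be the expected number of weeks to first reach Severe from state s, with t(Severe) = 0. Conditioning on the first week:
t(Mild) = 1 + 0.4·t(Mild) + 0.48·t(Healthy)
t(Healthy) = 1 + 0.32·t(Mild) + 0.2·t(Healthy)
Solving: t(Mild) = 3.9216, t(Healthy) = 2.8186.
Expected weeks from Healthy to Severe: 2.8186.

2.8186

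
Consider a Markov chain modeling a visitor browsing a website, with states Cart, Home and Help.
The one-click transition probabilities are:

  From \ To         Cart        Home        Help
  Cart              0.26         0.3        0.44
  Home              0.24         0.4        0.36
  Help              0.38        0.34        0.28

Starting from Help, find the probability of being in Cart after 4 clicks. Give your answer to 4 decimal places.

0.2954

Propagate the distribution vector 4 clicks from Help.
After 0 clicks: (0.0000, 0.0000, 1.0000)
After 1 click: (0.3800, 0.3400, 0.2800)
After 2 clicks: (0.2868, 0.3452, 0.3680)
After 3 clicks: (0.2973, 0.3492, 0.3535)
After 4 clicks: (0.2954, 0.3491, 0.3555)
P(in Cart after 4 clicks) = 0.2954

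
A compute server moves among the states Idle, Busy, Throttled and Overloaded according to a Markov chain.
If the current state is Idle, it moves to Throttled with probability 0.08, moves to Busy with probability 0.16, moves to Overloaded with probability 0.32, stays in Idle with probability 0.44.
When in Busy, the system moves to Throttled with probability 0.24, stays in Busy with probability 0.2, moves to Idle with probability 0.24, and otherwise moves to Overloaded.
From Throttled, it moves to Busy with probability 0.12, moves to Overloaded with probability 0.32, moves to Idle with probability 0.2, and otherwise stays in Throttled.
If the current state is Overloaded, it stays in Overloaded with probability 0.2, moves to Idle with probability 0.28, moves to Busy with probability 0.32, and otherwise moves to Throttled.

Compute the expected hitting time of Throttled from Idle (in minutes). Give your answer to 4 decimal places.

6.7308

Let t(s) be the expected number of minutes to first reach Throttled from state s, with t(Throttled) = 0. Conditioning on the first minute:
t(Idle) = 1 + 0.44·t(Idle) + 0.16·t(Busy) + 0.32·t(Overloaded)
t(Busy) = 1 + 0.24·t(Idle) + 0.2·t(Busy) + 0.32·t(Overloaded)
t(Overloaded) = 1 + 0.28·t(Idle) + 0.32·t(Busy) + 0.2·t(Overloaded)
Solving: t(Idle) = 6.7308, t(Busy) = 5.6090, t(Overloaded) = 5.8494.
Expected minutes from Idle to Throttled: 6.7308.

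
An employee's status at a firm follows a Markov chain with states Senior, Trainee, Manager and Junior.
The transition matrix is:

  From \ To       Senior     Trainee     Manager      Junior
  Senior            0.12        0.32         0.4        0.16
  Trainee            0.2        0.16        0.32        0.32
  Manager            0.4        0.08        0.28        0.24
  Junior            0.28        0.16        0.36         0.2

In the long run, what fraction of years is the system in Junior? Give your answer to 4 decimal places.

Let the stationary distribution be π with π = πP and π_1 + π_2 + π_3 + π_4 = 1.
π_1 = 0.12·π_1 + 0.2·π_2 + 0.4·π_3 + 0.28·π_4
π_2 = 0.32·π_1 + 0.16·π_2 + 0.08·π_3 + 0.16·π_4
π_3 = 0.4·π_1 + 0.32·π_2 + 0.28·π_3 + 0.36·π_4
Solving with the normalization constraint gives π = (0.2641, 0.1753, 0.3366, 0.2239).
So the stationary probability of Junior is 0.2239.

0.2239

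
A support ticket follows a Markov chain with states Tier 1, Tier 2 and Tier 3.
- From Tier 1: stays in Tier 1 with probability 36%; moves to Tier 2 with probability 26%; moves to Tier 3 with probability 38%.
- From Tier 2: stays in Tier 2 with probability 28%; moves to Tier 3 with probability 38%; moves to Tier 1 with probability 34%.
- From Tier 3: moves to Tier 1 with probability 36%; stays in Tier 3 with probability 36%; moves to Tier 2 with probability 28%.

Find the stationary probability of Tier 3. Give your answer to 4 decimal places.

0.3725

Let the stationary distribution be π with π = πP and π_1 + π_2 + π_3 = 1.
π_1 = 0.36·π_1 + 0.34·π_2 + 0.36·π_3
π_2 = 0.26·π_1 + 0.28·π_2 + 0.28·π_3
Solving with the normalization constraint gives π = (0.3545, 0.2729, 0.3725).
So the stationary probability of Tier 3 is 0.3725.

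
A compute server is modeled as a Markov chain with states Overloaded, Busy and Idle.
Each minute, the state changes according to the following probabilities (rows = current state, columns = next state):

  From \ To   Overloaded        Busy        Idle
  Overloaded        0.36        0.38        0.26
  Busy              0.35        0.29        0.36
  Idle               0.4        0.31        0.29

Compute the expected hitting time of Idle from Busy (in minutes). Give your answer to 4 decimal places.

Let t(s) be the expected number of minutes to first reach Idle from state s, with t(Idle) = 0. Conditioning on the first minute:
t(Overloaded) = 1 + 0.36·t(Overloaded) + 0.38·t(Busy)
t(Busy) = 1 + 0.35·t(Overloaded) + 0.29·t(Busy)
Solving: t(Overloaded) = 3.3914, t(Busy) = 3.0803.
Expected minutes from Busy to Idle: 3.0803.

3.0803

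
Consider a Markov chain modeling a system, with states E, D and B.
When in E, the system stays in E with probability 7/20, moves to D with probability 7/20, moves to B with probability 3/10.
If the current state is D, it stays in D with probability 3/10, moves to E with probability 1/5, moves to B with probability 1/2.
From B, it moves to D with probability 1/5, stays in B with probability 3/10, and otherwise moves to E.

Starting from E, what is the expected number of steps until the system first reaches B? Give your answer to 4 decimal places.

Let t(s) be the expected number of steps to first reach B from state s, with t(B) = 0. Conditioning on the first step:
t(E) = 1 + 0.35·t(E) + 0.35·t(D)
t(D) = 1 + 0.2·t(E) + 0.3·t(D)
Solving: t(E) = 2.7273, t(D) = 2.2078.
Expected steps from E to B: 2.7273.

2.7273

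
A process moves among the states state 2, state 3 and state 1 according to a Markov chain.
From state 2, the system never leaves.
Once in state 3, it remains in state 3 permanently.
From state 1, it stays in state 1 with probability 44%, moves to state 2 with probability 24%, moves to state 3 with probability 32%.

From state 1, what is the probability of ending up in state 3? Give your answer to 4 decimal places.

0.5714

Let h(s) be the probability of absorption at state 3 starting from transient state s. Then h(state 3) = 1 and h(state 2) = 0. By first-step analysis:
h(state 1) = 0.24·0 + 0.32·1 + 0.44·h(state 1)
Solving: h(state 1) = 0.5714.
Starting from state 1, the probability is 0.5714.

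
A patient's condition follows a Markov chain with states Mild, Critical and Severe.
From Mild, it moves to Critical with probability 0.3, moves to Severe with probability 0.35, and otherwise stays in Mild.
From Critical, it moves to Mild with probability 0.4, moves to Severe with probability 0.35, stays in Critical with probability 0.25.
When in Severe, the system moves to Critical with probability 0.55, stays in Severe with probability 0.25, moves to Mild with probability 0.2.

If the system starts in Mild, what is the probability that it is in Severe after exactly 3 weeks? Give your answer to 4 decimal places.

0.3185

Propagate the distribution vector 3 weeks from Mild.
After 0 weeks: (1.0000, 0.0000, 0.0000)
After 1 week: (0.3500, 0.3000, 0.3500)
After 2 weeks: (0.3125, 0.3725, 0.3150)
After 3 weeks: (0.3214, 0.3601, 0.3185)
P(in Severe after 3 weeks) = 0.3185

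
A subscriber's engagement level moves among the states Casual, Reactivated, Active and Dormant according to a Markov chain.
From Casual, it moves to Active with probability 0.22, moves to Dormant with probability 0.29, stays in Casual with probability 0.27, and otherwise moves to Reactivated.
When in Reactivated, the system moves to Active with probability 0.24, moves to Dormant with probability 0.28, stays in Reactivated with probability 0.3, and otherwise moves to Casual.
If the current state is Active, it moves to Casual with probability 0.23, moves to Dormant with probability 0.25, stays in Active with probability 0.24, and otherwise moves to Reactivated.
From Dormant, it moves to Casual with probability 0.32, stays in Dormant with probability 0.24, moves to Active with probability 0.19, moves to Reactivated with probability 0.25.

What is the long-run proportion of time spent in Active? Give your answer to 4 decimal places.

0.2217

Let the stationary distribution be π with π = πP and π_1 + π_2 + π_3 + π_4 = 1.
π_1 = 0.27·π_1 + 0.18·π_2 + 0.23·π_3 + 0.32·π_4
π_2 = 0.22·π_1 + 0.3·π_2 + 0.28·π_3 + 0.25·π_4
π_3 = 0.22·π_1 + 0.24·π_2 + 0.24·π_3 + 0.19·π_4
Solving with the normalization constraint gives π = (0.2508, 0.2622, 0.2217, 0.2652).
So the stationary probability of Active is 0.2217.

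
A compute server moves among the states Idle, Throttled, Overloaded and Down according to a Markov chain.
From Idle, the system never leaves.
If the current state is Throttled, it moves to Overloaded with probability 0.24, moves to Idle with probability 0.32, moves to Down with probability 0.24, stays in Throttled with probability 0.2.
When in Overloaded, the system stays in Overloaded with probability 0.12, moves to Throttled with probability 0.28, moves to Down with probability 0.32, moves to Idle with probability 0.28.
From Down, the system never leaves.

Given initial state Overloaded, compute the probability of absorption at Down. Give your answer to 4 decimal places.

0.5075

Let h(s) be the probability of absorption at Down starting from transient state s. Then h(Down) = 1 and h(Idle) = 0. By first-step analysis:
h(Throttled) = 0.32·0 + 0.2·h(Throttled) + 0.24·h(Overloaded) + 0.24·1
h(Overloaded) = 0.28·0 + 0.28·h(Throttled) + 0.12·h(Overloaded) + 0.32·1
Solving: h(Throttled) = 0.4523, h(Overloaded) = 0.5075.
Starting from Overloaded, the probability is 0.5075.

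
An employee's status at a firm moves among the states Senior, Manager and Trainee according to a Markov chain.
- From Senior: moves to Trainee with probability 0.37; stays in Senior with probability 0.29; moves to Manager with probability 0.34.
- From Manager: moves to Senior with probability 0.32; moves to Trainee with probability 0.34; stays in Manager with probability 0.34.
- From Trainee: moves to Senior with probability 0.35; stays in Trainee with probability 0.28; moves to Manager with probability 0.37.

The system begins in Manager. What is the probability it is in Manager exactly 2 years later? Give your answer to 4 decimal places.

0.3502

Sum over the intermediate state after 1 year:
P = P(Manager→Senior)·P(Senior→Manager) + P(Manager→Manager)·P(Manager→Manager) + P(Manager→Trainee)·P(Trainee→Manager)
  = 0.32×0.34 + 0.34×0.34 + 0.34×0.37
  = 0.1088 + 0.1156 + 0.1258 = 0.3502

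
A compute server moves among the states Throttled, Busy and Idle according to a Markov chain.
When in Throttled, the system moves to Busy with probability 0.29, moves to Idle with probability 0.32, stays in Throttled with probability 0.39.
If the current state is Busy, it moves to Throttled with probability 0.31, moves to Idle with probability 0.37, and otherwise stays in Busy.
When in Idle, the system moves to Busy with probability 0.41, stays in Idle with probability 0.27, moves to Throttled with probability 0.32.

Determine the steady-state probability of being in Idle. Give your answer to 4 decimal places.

0.3209

Let the stationary distribution be π with π = πP and π_1 + π_2 + π_3 = 1.
π_1 = 0.39·π_1 + 0.31·π_2 + 0.32·π_3
π_2 = 0.29·π_1 + 0.32·π_2 + 0.41·π_3
Solving with the normalization constraint gives π = (0.3404, 0.3387, 0.3209).
So the stationary probability of Idle is 0.3209.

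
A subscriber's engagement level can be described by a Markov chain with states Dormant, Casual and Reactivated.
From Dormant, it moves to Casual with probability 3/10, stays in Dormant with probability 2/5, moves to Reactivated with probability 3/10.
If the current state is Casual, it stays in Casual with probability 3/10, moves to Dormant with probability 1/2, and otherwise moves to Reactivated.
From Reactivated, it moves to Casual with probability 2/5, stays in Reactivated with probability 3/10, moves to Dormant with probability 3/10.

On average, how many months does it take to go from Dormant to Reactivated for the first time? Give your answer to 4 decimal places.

Let t(s) be the expected number of months to first reach Reactivated from state s, with t(Reactivated) = 0. Conditioning on the first month:
t(Dormant) = 1 + 0.4·t(Dormant) + 0.3·t(Casual)
t(Casual) = 1 + 0.5·t(Dormant) + 0.3·t(Casual)
Solving: t(Dormant) = 3.7037, t(Casual) = 4.0741.
Expected months from Dormant to Reactivated: 3.7037.

3.7037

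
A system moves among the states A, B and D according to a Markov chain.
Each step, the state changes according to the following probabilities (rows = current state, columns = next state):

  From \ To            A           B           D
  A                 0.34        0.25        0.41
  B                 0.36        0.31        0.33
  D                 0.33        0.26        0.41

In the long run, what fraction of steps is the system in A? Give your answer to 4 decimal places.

0.3415

Let the stationary distribution be π with π = πP and π_1 + π_2 + π_3 = 1.
π_1 = 0.34·π_1 + 0.36·π_2 + 0.33·π_3
π_2 = 0.25·π_1 + 0.31·π_2 + 0.26·π_3
Solving with the normalization constraint gives π = (0.3415, 0.2701, 0.3884).
So the stationary probability of A is 0.3415.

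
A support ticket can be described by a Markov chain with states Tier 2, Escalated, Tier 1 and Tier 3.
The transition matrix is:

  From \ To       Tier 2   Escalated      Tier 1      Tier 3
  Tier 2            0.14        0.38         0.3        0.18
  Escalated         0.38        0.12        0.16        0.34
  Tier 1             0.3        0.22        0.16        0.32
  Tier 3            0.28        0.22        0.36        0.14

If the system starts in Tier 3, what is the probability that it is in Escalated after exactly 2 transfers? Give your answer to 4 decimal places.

0.2428

Propagate the distribution vector 2 transfers from Tier 3.
After 0 transfers: (0.0000, 0.0000, 0.0000, 1.0000)
After 1 transfer: (0.2800, 0.2200, 0.3600, 0.1400)
After 2 transfers: (0.2700, 0.2428, 0.2272, 0.2600)
P(in Escalated after 2 transfers) = 0.2428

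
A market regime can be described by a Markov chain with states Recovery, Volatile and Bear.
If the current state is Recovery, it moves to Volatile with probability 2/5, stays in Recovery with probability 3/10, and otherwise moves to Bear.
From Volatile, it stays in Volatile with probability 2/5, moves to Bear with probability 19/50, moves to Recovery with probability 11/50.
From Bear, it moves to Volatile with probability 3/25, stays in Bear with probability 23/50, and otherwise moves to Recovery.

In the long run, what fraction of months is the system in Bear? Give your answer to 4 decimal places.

0.3850

Let the stationary distribution be π with π = πP and π_1 + π_2 + π_3 = 1.
π_1 = 0.3·π_1 + 0.22·π_2 + 0.42·π_3
π_2 = 0.4·π_1 + 0.4·π_2 + 0.12·π_3
Solving with the normalization constraint gives π = (0.3228, 0.2922, 0.3850).
So the stationary probability of Bear is 0.3850.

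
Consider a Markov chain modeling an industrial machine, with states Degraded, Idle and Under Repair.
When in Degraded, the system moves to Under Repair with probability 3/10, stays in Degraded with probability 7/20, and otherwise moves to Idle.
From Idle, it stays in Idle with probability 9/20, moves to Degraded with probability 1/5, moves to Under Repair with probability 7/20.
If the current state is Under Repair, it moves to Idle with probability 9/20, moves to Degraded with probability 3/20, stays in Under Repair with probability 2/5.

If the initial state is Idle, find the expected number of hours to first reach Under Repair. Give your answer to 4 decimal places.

2.9565

Let t(s) be the expected number of hours to first reach Under Repair from state s, with t(Under Repair) = 0. Conditioning on the first hour:
t(Degraded) = 1 + 0.35·t(Degraded) + 0.35·t(Idle)
t(Idle) = 1 + 0.2·t(Degraded) + 0.45·t(Idle)
Solving: t(Degraded) = 3.1304, t(Idle) = 2.9565.
Expected hours from Idle to Under Repair: 2.9565.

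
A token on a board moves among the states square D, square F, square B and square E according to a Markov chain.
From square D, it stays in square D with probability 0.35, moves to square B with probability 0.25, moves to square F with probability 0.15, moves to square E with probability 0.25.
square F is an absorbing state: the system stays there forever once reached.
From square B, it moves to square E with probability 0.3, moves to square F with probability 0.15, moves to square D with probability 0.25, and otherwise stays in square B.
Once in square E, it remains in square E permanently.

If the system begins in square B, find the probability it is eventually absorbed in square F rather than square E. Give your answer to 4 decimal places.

Let h(s) be the probability of absorption at square F starting from transient state s. Then h(square F) = 1 and h(square E) = 0. By first-step analysis:
h(square D) = 0.35·h(square D) + 0.15·1 + 0.25·h(square B) + 0.25·0
h(square B) = 0.25·h(square D) + 0.15·1 + 0.3·h(square B) + 0.3·0
Solving: h(square D) = 0.3631, h(square B) = 0.3439.
Starting from square B, the probability is 0.3439.

0.3439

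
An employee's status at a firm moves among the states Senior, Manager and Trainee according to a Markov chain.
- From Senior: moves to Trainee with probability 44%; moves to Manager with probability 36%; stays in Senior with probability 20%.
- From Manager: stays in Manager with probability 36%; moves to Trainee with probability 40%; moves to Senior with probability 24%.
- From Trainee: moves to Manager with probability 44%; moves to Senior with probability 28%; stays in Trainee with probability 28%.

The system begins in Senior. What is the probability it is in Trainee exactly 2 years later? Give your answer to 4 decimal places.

0.3552

Sum over the intermediate state after 1 year:
P = P(Senior→Senior)·P(Senior→Trainee) + P(Senior→Manager)·P(Manager→Trainee) + P(Senior→Trainee)·P(Trainee→Trainee)
  = 0.2×0.44 + 0.36×0.4 + 0.44×0.28
  = 0.0880 + 0.1440 + 0.1232 = 0.3552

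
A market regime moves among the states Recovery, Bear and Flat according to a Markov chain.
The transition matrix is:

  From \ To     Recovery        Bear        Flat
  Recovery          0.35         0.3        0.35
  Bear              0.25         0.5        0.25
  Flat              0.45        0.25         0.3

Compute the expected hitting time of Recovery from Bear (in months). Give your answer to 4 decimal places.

3.3043

Let t(s) be the expected number of months to first reach Recovery from state s, with t(Recovery) = 0. Conditioning on the first month:
t(Bear) = 1 + 0.5·t(Bear) + 0.25·t(Flat)
t(Flat) = 1 + 0.25·t(Bear) + 0.3·t(Flat)
Solving: t(Bear) = 3.3043, t(Flat) = 2.6087.
Expected months from Bear to Recovery: 3.3043.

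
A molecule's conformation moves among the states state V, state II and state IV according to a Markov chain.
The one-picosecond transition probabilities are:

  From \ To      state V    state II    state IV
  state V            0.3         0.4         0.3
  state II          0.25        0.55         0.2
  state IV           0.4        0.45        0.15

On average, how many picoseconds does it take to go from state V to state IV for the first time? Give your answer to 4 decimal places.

Let t(s) be the expected number of picoseconds to first reach state IV from state s, with t(state IV) = 0. Conditioning on the first picosecond:
t(state V) = 1 + 0.3·t(state V) + 0.4·t(state II)
t(state II) = 1 + 0.25·t(state V) + 0.55·t(state II)
Solving: t(state V) = 3.9535, t(state II) = 4.4186.
Expected picoseconds from state V to state IV: 3.9535.

3.9535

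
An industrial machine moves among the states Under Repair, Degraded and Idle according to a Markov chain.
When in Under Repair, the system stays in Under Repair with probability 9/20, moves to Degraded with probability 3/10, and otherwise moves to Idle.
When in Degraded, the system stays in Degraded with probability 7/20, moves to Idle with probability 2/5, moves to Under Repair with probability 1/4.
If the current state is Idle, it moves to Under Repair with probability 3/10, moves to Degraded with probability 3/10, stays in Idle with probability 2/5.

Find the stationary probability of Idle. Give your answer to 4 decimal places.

Let the stationary distribution be π with π = πP and π_1 + π_2 + π_3 = 1.
π_1 = 0.45·π_1 + 0.25·π_2 + 0.3·π_3
π_2 = 0.3·π_1 + 0.35·π_2 + 0.3·π_3
Solving with the normalization constraint gives π = (0.3344, 0.3158, 0.3498).
So the stationary probability of Idle is 0.3498.

0.3498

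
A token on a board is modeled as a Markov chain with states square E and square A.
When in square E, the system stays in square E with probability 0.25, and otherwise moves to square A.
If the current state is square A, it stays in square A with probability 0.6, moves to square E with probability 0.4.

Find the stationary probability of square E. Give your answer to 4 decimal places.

Let the stationary distribution be π with π = πP and π_1 + π_2 = 1.
π_1 = 0.25·π_1 + 0.4·π_2
Solving with the normalization constraint gives π = (0.3478, 0.6522).
So the stationary probability of square E is 0.3478.

0.3478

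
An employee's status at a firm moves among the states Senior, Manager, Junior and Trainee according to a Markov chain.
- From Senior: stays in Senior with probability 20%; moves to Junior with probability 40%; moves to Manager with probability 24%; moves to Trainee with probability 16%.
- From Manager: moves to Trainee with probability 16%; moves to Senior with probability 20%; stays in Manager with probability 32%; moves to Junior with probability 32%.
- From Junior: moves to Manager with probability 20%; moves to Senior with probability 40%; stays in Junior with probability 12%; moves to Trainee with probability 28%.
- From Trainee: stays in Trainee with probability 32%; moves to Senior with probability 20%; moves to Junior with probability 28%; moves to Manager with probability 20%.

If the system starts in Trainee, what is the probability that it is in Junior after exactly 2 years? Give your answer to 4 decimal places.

0.2672

Propagate the distribution vector 2 years from Trainee.
After 0 years: (0.0000, 0.0000, 0.0000, 1.0000)
After 1 year: (0.2000, 0.2000, 0.2800, 0.3200)
After 2 years: (0.2560, 0.2320, 0.2672, 0.2448)
P(in Junior after 2 years) = 0.2672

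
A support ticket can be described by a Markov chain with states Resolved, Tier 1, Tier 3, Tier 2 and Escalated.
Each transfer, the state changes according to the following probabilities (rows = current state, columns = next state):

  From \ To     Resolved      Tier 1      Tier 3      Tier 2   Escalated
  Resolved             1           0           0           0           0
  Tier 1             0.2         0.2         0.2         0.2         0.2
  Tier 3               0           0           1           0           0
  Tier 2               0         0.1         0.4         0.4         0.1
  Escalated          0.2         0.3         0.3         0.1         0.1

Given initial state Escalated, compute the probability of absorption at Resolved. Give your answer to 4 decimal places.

0.3591

Let h(s) be the probability of absorption at Resolved starting from transient state s. Then h(Resolved) = 1 and h(Tier 3) = 0. By first-step analysis:
h(Tier 1) = 0.2·1 + 0.2·h(Tier 1) + 0.2·0 + 0.2·h(Tier 2) + 0.2·h(Escalated)
h(Tier 2) = 0.1·h(Tier 1) + 0.4·0 + 0.4·h(Tier 2) + 0.1·h(Escalated)
h(Escalated) = 0.2·1 + 0.3·h(Tier 1) + 0.3·0 + 0.1·h(Tier 2) + 0.1·h(Escalated)
Solving: h(Tier 1) = 0.3702, h(Tier 2) = 0.1215, h(Escalated) = 0.3591.
Starting from Escalated, the probability is 0.3591.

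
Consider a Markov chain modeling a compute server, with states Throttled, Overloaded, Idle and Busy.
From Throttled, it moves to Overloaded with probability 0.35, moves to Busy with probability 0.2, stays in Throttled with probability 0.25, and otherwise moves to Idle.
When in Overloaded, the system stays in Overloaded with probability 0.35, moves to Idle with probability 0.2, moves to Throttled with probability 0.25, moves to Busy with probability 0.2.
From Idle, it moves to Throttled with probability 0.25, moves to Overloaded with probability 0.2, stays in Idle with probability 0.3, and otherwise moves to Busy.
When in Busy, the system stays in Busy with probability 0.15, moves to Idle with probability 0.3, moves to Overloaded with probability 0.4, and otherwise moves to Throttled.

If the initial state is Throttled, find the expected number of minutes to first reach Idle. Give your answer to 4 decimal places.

4.5652

Let t(s) be the expected number of minutes to first reach Idle from state s, with t(Idle) = 0. Conditioning on the first minute:
t(Throttled) = 1 + 0.25·t(Throttled) + 0.35·t(Overloaded) + 0.2·t(Busy)
t(Overloaded) = 1 + 0.25·t(Throttled) + 0.35·t(Overloaded) + 0.2·t(Busy)
t(Busy) = 1 + 0.15·t(Throttled) + 0.4·t(Overloaded) + 0.15·t(Busy)
Solving: t(Throttled) = 4.5652, t(Overloaded) = 4.5652, t(Busy) = 4.1304.
Expected minutes from Throttled to Idle: 4.5652.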